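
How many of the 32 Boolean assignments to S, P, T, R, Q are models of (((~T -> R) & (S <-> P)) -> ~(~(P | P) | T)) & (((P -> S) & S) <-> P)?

6

Initial set: {((((~T -> R) & (S <-> P)) -> ~(~(P | P) | T)) & (((P -> S) & S) <-> P))}.
((((~T -> R) & (S <-> P)) -> ~(~(P | P) | T)) & (((P -> S) & S) <-> P)): α-rule — add (((~T -> R) & (S <-> P)) -> ~(~(P | P) | T)), (((P -> S) & S) <-> P).
(((~T -> R) & (S <-> P)) -> ~(~(P | P) | T)): β-rule — branch into ~((~T -> R) & (S <-> P))  //  ~(~(P | P) | T).
  branch 1 (add ~((~T -> R) & (S <-> P))):
    (((P -> S) & S) <-> P): β-rule — branch into ((P -> S) & S), P  //  ~((P -> S) & S), ~P.
      branch 1.1 (add ((P -> S) & S), P):
        ((P -> S) & S): α-rule — add (P -> S), S.
        ~((~T -> R) & (S <-> P)): β-rule — branch into ~(~T -> R)  //  ~(S <-> P).
          branch 1.1.1 (add ~(~T -> R)):
            ~(~T -> R): α-rule — add ~T, ~R.
            (P -> S): β-rule — branch into ~P  //  S.
              branch 1.1.1.1 (add ~P):
                × closes — contains both P and ~P.
              branch 1.1.1.2 (add S):
                ○ open, literals {P=1, R=0, S=1, T=0}.
          branch 1.1.2 (add ~(S <-> P)):
            (P -> S): β-rule — branch into ~P  //  S.
              branch 1.1.2.1 (add ~P):
                × closes — contains both P and ~P.
              branch 1.1.2.2 (add S):
                ~(S <-> P): β-rule — branch into S, ~P  //  ~S, P.
                  branch 1.1.2.2.1 (add S, ~P):
                    × closes — contains both P and ~P.
                  branch 1.1.2.2.2 (add ~S, P):
                    × closes — contains both S and ~S.
      branch 1.2 (add ~((P -> S) & S), ~P):
        ~((~T -> R) & (S <-> P)): β-rule — branch into ~(~T -> R)  //  ~(S <-> P).
          branch 1.2.1 (add ~(~T -> R)):
            ~(~T -> R): α-rule — add ~T, ~R.
            ~((P -> S) & S): β-rule — branch into ~(P -> S)  //  ~S.
              branch 1.2.1.1 (add ~(P -> S)):
                ~(P -> S): α-rule — add P, ~S.
                × closes — contains both P and ~P.
              branch 1.2.1.2 (add ~S):
                ○ open, literals {P=0, R=0, S=0, T=0}.
          branch 1.2.2 (add ~(S <-> P)):
            ~((P -> S) & S): β-rule — branch into ~(P -> S)  //  ~S.
              branch 1.2.2.1 (add ~(P -> S)):
                ~(P -> S): α-rule — add P, ~S.
                × closes — contains both P and ~P.
              branch 1.2.2.2 (add ~S):
                ~(S <-> P): β-rule — branch into S, ~P  //  ~S, P.
                  branch 1.2.2.2.1 (add S, ~P):
                    × closes — contains both S and ~S.
                  branch 1.2.2.2.2 (add ~S, P):
                    × closes — contains both P and ~P.
  branch 2 (add ~(~(P | P) | T)):
    ~(~(P | P) | T): α-rule — add ~~(P | P), ~T.
    (((P -> S) & S) <-> P): β-rule — branch into ((P -> S) & S), P  //  ~((P -> S) & S), ~P.
      branch 2.1 (add ((P -> S) & S), P):
        ((P -> S) & S): α-rule — add (P -> S), S.
        ~~(P | P): β-rule — branch into P  //  P.
          branch 2.1.1 (add P):
            (P -> S): β-rule — branch into ~P  //  S.
              branch 2.1.1.1 (add ~P):
                × closes — contains both P and ~P.
              branch 2.1.1.2 (add S):
                ○ open, literals {P=1, S=1, T=0}.
          branch 2.1.2 (add P):
            (P -> S): β-rule — branch into ~P  //  S.
              branch 2.1.2.1 (add ~P):
                × closes — contains both P and ~P.
              branch 2.1.2.2 (add S):
                ○ open, literals {P=1, S=1, T=0}.
      branch 2.2 (add ~((P -> S) & S), ~P):
        ~~(P | P): β-rule — branch into P  //  P.
          branch 2.2.1 (add P):
            × closes — contains both P and ~P.
          branch 2.2.2 (add P):
            × closes — contains both P and ~P.
12 branches closed, 4 open.
Each open branch fixes some atoms; the unmentioned ones are free. Counting distinct full assignments: branch {P=1, R=0, S=1, T=0} (Q) contributes 2 new; branch {P=0, R=0, S=0, T=0} (Q) contributes 2 new; branch {P=1, S=1, T=0} (R, Q) contributes 2 new; branch {P=1, S=1, T=0} (R, Q) contributes 0 new. Total: 6.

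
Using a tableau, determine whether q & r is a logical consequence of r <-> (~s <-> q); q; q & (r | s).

No

Initial set: {(r <-> (~s <-> q)); q; (q & (r | s)); ~(q & r)}.
(q & (r | s)): α-rule — add q, (r | s).
(r <-> (~s <-> q)): β-rule — branch into r, (~s <-> q)  //  ~r, ~(~s <-> q).
  branch 1 (add r, (~s <-> q)):
    ~(q & r): β-rule — branch into ~q  //  ~r.
      branch 1.1 (add ~q):
        × closes — contains both q and ~q.
      branch 1.2 (add ~r):
        × closes — contains both r and ~r.
  branch 2 (add ~r, ~(~s <-> q)):
    ~(q & r): β-rule — branch into ~q  //  ~r.
      branch 2.1 (add ~q):
        × closes — contains both q and ~q.
      branch 2.2 (add ~r):
        (r | s): β-rule — branch into r  //  s.
          branch 2.2.1 (add r):
            × closes — contains both r and ~r.
          branch 2.2.2 (add s):
            ~(~s <-> q): β-rule — branch into ~s, ~q  //  ~~s, q.
              branch 2.2.2.1 (add ~s, ~q):
                × closes — contains both s and ~s.
              branch 2.2.2.2 (add ~~s, q):
                ○ open, literals {q=true, r=false, s=true}.
5 branches closed, 1 open.
An open branch gives a countermodel: q=true, r=false, s=true (unmentioned atoms arbitrary); the premises hold there but the conclusion fails.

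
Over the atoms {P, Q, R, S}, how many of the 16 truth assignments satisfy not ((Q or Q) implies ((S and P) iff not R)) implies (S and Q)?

14

Initial set: {(not ((Q or Q) implies ((S and P) iff not R)) implies (S and Q))}.
(not ((Q or Q) implies ((S and P) iff not R)) implies (S and Q)): β-rule — branch into not not ((Q or Q) implies ((S and P) iff not R))  //  (S and Q).
  branch 1 (add not not ((Q or Q) implies ((S and P) iff not R))):
    not not ((Q or Q) implies ((S and P) iff not R)): β-rule — branch into not (Q or Q)  //  ((S and P) iff not R).
      branch 1.1 (add not (Q or Q)):
        not (Q or Q): α-rule — add not Q, not Q.
        ○ open, literals {Q=F}.
      branch 1.2 (add ((S and P) iff not R)):
        ((S and P) iff not R): β-rule — branch into (S and P), not R  //  not (S and P), not not R.
          branch 1.2.1 (add (S and P), not R):
            (S and P): α-rule — add S, P.
            ○ open, literals {P=T, R=F, S=T}.
          branch 1.2.2 (add not (S and P), not not R):
            not (S and P): β-rule — branch into not S  //  not P.
              branch 1.2.2.1 (add not S):
                ○ open, literals {R=T, S=F}.
              branch 1.2.2.2 (add not P):
                ○ open, literals {P=F, R=T}.
  branch 2 (add (S and Q)):
    (S and Q): α-rule — add S, Q.
    ○ open, literals {Q=T, S=T}.
0 branches closed, 5 open.
Each open branch fixes some atoms; the unmentioned ones are free. Counting distinct full assignments: branch {Q=F} (P, R, S) contributes 8 new; branch {P=T, R=F, S=T} (Q) contributes 1 new; branch {R=T, S=F} (P, Q) contributes 2 new; branch {P=F, R=T} (Q, S) contributes 1 new; branch {Q=T, S=T} (P, R) contributes 2 new. Total: 14.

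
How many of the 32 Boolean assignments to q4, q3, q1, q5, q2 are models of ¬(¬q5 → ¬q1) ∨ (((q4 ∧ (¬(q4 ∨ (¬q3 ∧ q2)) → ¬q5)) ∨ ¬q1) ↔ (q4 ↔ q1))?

24

Initial set: {(¬(¬q5 → ¬q1) ∨ (((q4 ∧ (¬(q4 ∨ (¬q3 ∧ q2)) → ¬q5)) ∨ ¬q1) ↔ (q4 ↔ q1)))}.
(¬(¬q5 → ¬q1) ∨ (((q4 ∧ (¬(q4 ∨ (¬q3 ∧ q2)) → ¬q5)) ∨ ¬q1) ↔ (q4 ↔ q1))): β-rule — branch into ¬(¬q5 → ¬q1)  //  (((q4 ∧ (¬(q4 ∨ (¬q3 ∧ q2)) → ¬q5)) ∨ ¬q1) ↔ (q4 ↔ q1)).
  branch 1 (add ¬(¬q5 → ¬q1)):
    ¬(¬q5 → ¬q1): α-rule — add ¬q5, ¬¬q1.
    ○ open, literals {q1=T, q5=F}.
  branch 2 (add (((q4 ∧ (¬(q4 ∨ (¬q3 ∧ q2)) → ¬q5)) ∨ ¬q1) ↔ (q4 ↔ q1))):
    (((q4 ∧ (¬(q4 ∨ (¬q3 ∧ q2)) → ¬q5)) ∨ ¬q1) ↔ (q4 ↔ q1)): β-rule — branch into ((q4 ∧ (¬(q4 ∨ (¬q3 ∧ q2)) → ¬q5)) ∨ ¬q1), (q4 ↔ q1)  //  ¬((q4 ∧ (¬(q4 ∨ (¬q3 ∧ q2)) → ¬q5)) ∨ ¬q1), ¬(q4 ↔ q1).
      branch 2.1 (add ((q4 ∧ (¬(q4 ∨ (¬q3 ∧ q2)) → ¬q5)) ∨ ¬q1), (q4 ↔ q1)):
        ((q4 ∧ (¬(q4 ∨ (¬q3 ∧ q2)) → ¬q5)) ∨ ¬q1): β-rule — branch into (q4 ∧ (¬(q4 ∨ (¬q3 ∧ q2)) → ¬q5))  //  ¬q1.
          branch 2.1.1 (add (q4 ∧ (¬(q4 ∨ (¬q3 ∧ q2)) → ¬q5))):
            (q4 ∧ (¬(q4 ∨ (¬q3 ∧ q2)) → ¬q5)): α-rule — add q4, (¬(q4 ∨ (¬q3 ∧ q2)) → ¬q5).
            (q4 ↔ q1): β-rule — branch into q4, q1  //  ¬q4, ¬q1.
              branch 2.1.1.1 (add q4, q1):
                (¬(q4 ∨ (¬q3 ∧ q2)) → ¬q5): β-rule — branch into ¬¬(q4 ∨ (¬q3 ∧ q2))  //  ¬q5.
                  branch 2.1.1.1.1 (add ¬¬(q4 ∨ (¬q3 ∧ q2))):
                    ¬¬(q4 ∨ (¬q3 ∧ q2)): β-rule — branch into q4  //  (¬q3 ∧ q2).
                      branch 2.1.1.1.1.1 (add q4):
                        ○ open, literals {q1=T, q4=T}.
                      branch 2.1.1.1.1.2 (add (¬q3 ∧ q2)):
                        (¬q3 ∧ q2): α-rule — add ¬q3, q2.
                        ○ open, literals {q1=T, q2=T, q3=F, q4=T}.
                  branch 2.1.1.1.2 (add ¬q5):
                    ○ open, literals {q1=T, q4=T, q5=F}.
              branch 2.1.1.2 (add ¬q4, ¬q1):
                × closes — contains both q4 and ¬q4.
          branch 2.1.2 (add ¬q1):
            (q4 ↔ q1): β-rule — branch into q4, q1  //  ¬q4, ¬q1.
              branch 2.1.2.1 (add q4, q1):
                × closes — contains both q1 and ¬q1.
              branch 2.1.2.2 (add ¬q4, ¬q1):
                ○ open, literals {q1=F, q4=F}.
      branch 2.2 (add ¬((q4 ∧ (¬(q4 ∨ (¬q3 ∧ q2)) → ¬q5)) ∨ ¬q1), ¬(q4 ↔ q1)):
        ¬((q4 ∧ (¬(q4 ∨ (¬q3 ∧ q2)) → ¬q5)) ∨ ¬q1): α-rule — add ¬(q4 ∧ (¬(q4 ∨ (¬q3 ∧ q2)) → ¬q5)), ¬¬q1.
        ¬(q4 ↔ q1): β-rule — branch into q4, ¬q1  //  ¬q4, q1.
          branch 2.2.1 (add q4, ¬q1):
            × closes — contains both q1 and ¬q1.
          branch 2.2.2 (add ¬q4, q1):
            ¬(q4 ∧ (¬(q4 ∨ (¬q3 ∧ q2)) → ¬q5)): β-rule — branch into ¬q4  //  ¬(¬(q4 ∨ (¬q3 ∧ q2)) → ¬q5).
              branch 2.2.2.1 (add ¬q4):
                ○ open, literals {q1=T, q4=F}.
              branch 2.2.2.2 (add ¬(¬(q4 ∨ (¬q3 ∧ q2)) → ¬q5)):
                ¬(¬(q4 ∨ (¬q3 ∧ q2)) → ¬q5): α-rule — add ¬(q4 ∨ (¬q3 ∧ q2)), ¬¬q5.
                ¬(q4 ∨ (¬q3 ∧ q2)): α-rule — add ¬q4, ¬(¬q3 ∧ q2).
                ¬(¬q3 ∧ q2): β-rule — branch into ¬¬q3  //  ¬q2.
                  branch 2.2.2.2.1 (add ¬¬q3):
                    ○ open, literals {q1=T, q3=T, q4=F, q5=T}.
                  branch 2.2.2.2.2 (add ¬q2):
                    ○ open, literals {q1=T, q2=F, q4=F, q5=T}.
3 branches closed, 8 open.
Each open branch fixes some atoms; the unmentioned ones are free. Counting distinct full assignments: branch {q1=T, q5=F} (q4, q3, q2) contributes 8 new; branch {q1=T, q4=T} (q3, q5, q2) contributes 4 new; branch {q1=T, q2=T, q3=F, q4=T} (q5) contributes 0 new; branch {q1=T, q4=T, q5=F} (q3, q2) contributes 0 new; branch {q1=F, q4=F} (q3, q5, q2) contributes 8 new; branch {q1=T, q4=F} (q3, q5, q2) contributes 4 new; branch {q1=T, q3=T, q4=F, q5=T} (q2) contributes 0 new; branch {q1=T, q2=F, q4=F, q5=T} (q3) contributes 0 new. Total: 24.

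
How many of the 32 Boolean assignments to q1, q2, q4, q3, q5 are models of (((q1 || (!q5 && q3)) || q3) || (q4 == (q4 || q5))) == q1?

18

Initial set: {((((q1 || (!q5 && q3)) || q3) || (q4 == (q4 || q5))) == q1)}.
((((q1 || (!q5 && q3)) || q3) || (q4 == (q4 || q5))) == q1): β-rule — branch into (((q1 || (!q5 && q3)) || q3) || (q4 == (q4 || q5))), q1  //  !(((q1 || (!q5 && q3)) || q3) || (q4 == (q4 || q5))), !q1.
  branch 1 (add (((q1 || (!q5 && q3)) || q3) || (q4 == (q4 || q5))), q1):
    (((q1 || (!q5 && q3)) || q3) || (q4 == (q4 || q5))): β-rule — branch into ((q1 || (!q5 && q3)) || q3)  //  (q4 == (q4 || q5)).
      branch 1.1 (add ((q1 || (!q5 && q3)) || q3)):
        ((q1 || (!q5 && q3)) || q3): β-rule — branch into (q1 || (!q5 && q3))  //  q3.
          branch 1.1.1 (add (q1 || (!q5 && q3))):
            (q1 || (!q5 && q3)): β-rule — branch into q1  //  (!q5 && q3).
              branch 1.1.1.1 (add q1):
                ○ open, literals {q1=true}.
              branch 1.1.1.2 (add (!q5 && q3)):
                (!q5 && q3): α-rule — add !q5, q3.
                ○ open, literals {q1=true, q3=true, q5=false}.
          branch 1.1.2 (add q3):
            ○ open, literals {q1=true, q3=true}.
      branch 1.2 (add (q4 == (q4 || q5))):
        (q4 == (q4 || q5)): β-rule — branch into q4, (q4 || q5)  //  !q4, !(q4 || q5).
          branch 1.2.1 (add q4, (q4 || q5)):
            (q4 || q5): β-rule — branch into q4  //  q5.
              branch 1.2.1.1 (add q4):
                ○ open, literals {q1=true, q4=true}.
              branch 1.2.1.2 (add q5):
                ○ open, literals {q1=true, q4=true, q5=true}.
          branch 1.2.2 (add !q4, !(q4 || q5)):
            !(q4 || q5): α-rule — add !q4, !q5.
            ○ open, literals {q1=true, q4=false, q5=false}.
  branch 2 (add !(((q1 || (!q5 && q3)) || q3) || (q4 == (q4 || q5))), !q1):
    !(((q1 || (!q5 && q3)) || q3) || (q4 == (q4 || q5))): α-rule — add !((q1 || (!q5 && q3)) || q3), !(q4 == (q4 || q5)).
    !((q1 || (!q5 && q3)) || q3): α-rule — add !(q1 || (!q5 && q3)), !q3.
    !(q1 || (!q5 && q3)): α-rule — add !q1, !(!q5 && q3).
    !(q4 == (q4 || q5)): β-rule — branch into q4, !(q4 || q5)  //  !q4, (q4 || q5).
      branch 2.1 (add q4, !(q4 || q5)):
        !(q4 || q5): α-rule — add !q4, !q5.
        × closes — contains both q4 and !q4.
      branch 2.2 (add !q4, (q4 || q5)):
        !(!q5 && q3): β-rule — branch into !!q5  //  !q3.
          branch 2.2.1 (add !!q5):
            (q4 || q5): β-rule — branch into q4  //  q5.
              branch 2.2.1.1 (add q4):
                × closes — contains both q4 and !q4.
              branch 2.2.1.2 (add q5):
                ○ open, literals {q1=false, q3=false, q4=false, q5=true}.
          branch 2.2.2 (add !q3):
            (q4 || q5): β-rule — branch into q4  //  q5.
              branch 2.2.2.1 (add q4):
                × closes — contains both q4 and !q4.
              branch 2.2.2.2 (add q5):
                ○ open, literals {q1=false, q3=false, q4=false, q5=true}.
3 branches closed, 8 open.
Each open branch fixes some atoms; the unmentioned ones are free. Counting distinct full assignments: branch {q1=true} (q2, q4, q3, q5) contributes 16 new; branch {q1=true, q3=true, q5=false} (q2, q4) contributes 0 new; branch {q1=true, q3=true} (q2, q4, q5) contributes 0 new; branch {q1=true, q4=true} (q2, q3, q5) contributes 0 new; branch {q1=true, q4=true, q5=true} (q2, q3) contributes 0 new; branch {q1=true, q4=false, q5=false} (q2, q3) contributes 0 new; branch {q1=false, q3=false, q4=false, q5=true} (q2) contributes 2 new; branch {q1=false, q3=false, q4=false, q5=true} (q2) contributes 0 new. Total: 18.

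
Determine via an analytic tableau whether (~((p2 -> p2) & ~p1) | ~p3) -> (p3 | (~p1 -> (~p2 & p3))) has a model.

Initial set: {((~((p2 -> p2) & ~p1) | ~p3) -> (p3 | (~p1 -> (~p2 & p3))))}.
((~((p2 -> p2) & ~p1) | ~p3) -> (p3 | (~p1 -> (~p2 & p3)))): β-rule — branch into ~(~((p2 -> p2) & ~p1) | ~p3)  //  (p3 | (~p1 -> (~p2 & p3))).
  branch 1 (add ~(~((p2 -> p2) & ~p1) | ~p3)):
    ~(~((p2 -> p2) & ~p1) | ~p3): α-rule — add ~~((p2 -> p2) & ~p1), ~~p3.
    ~~((p2 -> p2) & ~p1): α-rule — add (p2 -> p2), ~p1.
    (p2 -> p2): β-rule — branch into ~p2  //  p2.
      branch 1.1 (add ~p2):
        ○ open, literals {p1=F, p2=F, p3=T}.
      branch 1.2 (add p2):
        ○ open, literals {p1=F, p2=T, p3=T}.
  branch 2 (add (p3 | (~p1 -> (~p2 & p3)))):
    (p3 | (~p1 -> (~p2 & p3))): β-rule — branch into p3  //  (~p1 -> (~p2 & p3)).
      branch 2.1 (add p3):
        ○ open, literals {p3=T}.
      branch 2.2 (add (~p1 -> (~p2 & p3))):
        (~p1 -> (~p2 & p3)): β-rule — branch into ~~p1  //  (~p2 & p3).
          branch 2.2.1 (add ~~p1):
            ○ open, literals {p1=T}.
          branch 2.2.2 (add (~p2 & p3)):
            (~p2 & p3): α-rule — add ~p2, p3.
            ○ open, literals {p2=F, p3=T}.
0 branches closed, 5 open.
An open branch gives a satisfying assignment: p1=F, p2=F, p3=T.

Satisfiable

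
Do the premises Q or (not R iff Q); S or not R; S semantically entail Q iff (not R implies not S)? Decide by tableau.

Initial set: {(Q or (not R iff Q)); (S or not R); S; not (Q iff (not R implies not S))}.
(Q or (not R iff Q)): β-rule — branch into Q  //  (not R iff Q).
  branch 1 (add Q):
    (S or not R): β-rule — branch into S  //  not R.
      branch 1.1 (add S):
        not (Q iff (not R implies not S)): β-rule — branch into Q, not (not R implies not S)  //  not Q, (not R implies not S).
          branch 1.1.1 (add Q, not (not R implies not S)):
            not (not R implies not S): α-rule — add not R, not not S.
            ○ open, literals {Q=T, R=F, S=T}.
          branch 1.1.2 (add not Q, (not R implies not S)):
            × closes — contains both Q and not Q.
      branch 1.2 (add not R):
        not (Q iff (not R implies not S)): β-rule — branch into Q, not (not R implies not S)  //  not Q, (not R implies not S).
          branch 1.2.1 (add Q, not (not R implies not S)):
            not (not R implies not S): α-rule — add not R, not not S.
            ○ open, literals {Q=T, R=F, S=T}.
          branch 1.2.2 (add not Q, (not R implies not S)):
            × closes — contains both Q and not Q.
  branch 2 (add (not R iff Q)):
    (S or not R): β-rule — branch into S  //  not R.
      branch 2.1 (add S):
        not (Q iff (not R implies not S)): β-rule — branch into Q, not (not R implies not S)  //  not Q, (not R implies not S).
          branch 2.1.1 (add Q, not (not R implies not S)):
            not (not R implies not S): α-rule — add not R, not not S.
            (not R iff Q): β-rule — branch into not R, Q  //  not not R, not Q.
              branch 2.1.1.1 (add not R, Q):
                ○ open, literals {Q=T, R=F, S=T}.
              branch 2.1.1.2 (add not not R, not Q):
                × closes — contains both R and not R.
          branch 2.1.2 (add not Q, (not R implies not S)):
            (not R iff Q): β-rule — branch into not R, Q  //  not not R, not Q.
              branch 2.1.2.1 (add not R, Q):
                × closes — contains both Q and not Q.
              branch 2.1.2.2 (add not not R, not Q):
                (not R implies not S): β-rule — branch into not not R  //  not S.
                  branch 2.1.2.2.1 (add not not R):
                    ○ open, literals {Q=F, R=T, S=T}.
                  branch 2.1.2.2.2 (add not S):
                    × closes — contains both S and not S.
      branch 2.2 (add not R):
        not (Q iff (not R implies not S)): β-rule — branch into Q, not (not R implies not S)  //  not Q, (not R implies not S).
          branch 2.2.1 (add Q, not (not R implies not S)):
            not (not R implies not S): α-rule — add not R, not not S.
            (not R iff Q): β-rule — branch into not R, Q  //  not not R, not Q.
              branch 2.2.1.1 (add not R, Q):
                ○ open, literals {Q=T, R=F, S=T}.
              branch 2.2.1.2 (add not not R, not Q):
                × closes — contains both R and not R.
          branch 2.2.2 (add not Q, (not R implies not S)):
            (not R iff Q): β-rule — branch into not R, Q  //  not not R, not Q.
              branch 2.2.2.1 (add not R, Q):
                × closes — contains both Q and not Q.
              branch 2.2.2.2 (add not not R, not Q):
                × closes — contains both R and not R.
8 branches closed, 5 open.
An open branch gives a countermodel: Q=T, R=F, S=T (unmentioned atoms arbitrary); the premises hold there but the conclusion fails.

No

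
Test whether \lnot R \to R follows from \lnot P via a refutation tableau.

Initial set: {T \lnot P; F (\lnot R \to R)}.
F (\lnot R \to R): α-rule — add T \lnot R, F R.
○ open, literals {P=false, R=false}.
0 branches closed, 1 open.
An open branch gives a countermodel: P=false, R=false (unmentioned atoms arbitrary); the premises hold there but the conclusion fails.

No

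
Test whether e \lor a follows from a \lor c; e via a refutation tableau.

Yes

Initial set: {(a \lor c); e; \lnot (e \lor a)}.
\lnot (e \lor a): α-rule — add \lnot e, \lnot a.
× closes — contains both e and \lnot e.
All 1 branch closes.
Every branch closed, so the premises entail the conclusion.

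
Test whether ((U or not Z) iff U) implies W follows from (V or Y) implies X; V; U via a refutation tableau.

Initial set: {((V or Y) implies X); V; U; not (((U or not Z) iff U) implies W)}.
not (((U or not Z) iff U) implies W): α-rule — add ((U or not Z) iff U), not W.
((V or Y) implies X): β-rule — branch into not (V or Y)  //  X.
  branch 1 (add not (V or Y)):
    not (V or Y): α-rule — add not V, not Y.
    × closes — contains both V and not V.
  branch 2 (add X):
    ((U or not Z) iff U): β-rule — branch into (U or not Z), U  //  not (U or not Z), not U.
      branch 2.1 (add (U or not Z), U):
        (U or not Z): β-rule — branch into U  //  not Z.
          branch 2.1.1 (add U):
            ○ open, literals {U=T, V=T, W=F, X=T}.
          branch 2.1.2 (add not Z):
            ○ open, literals {U=T, V=T, W=F, X=T, Z=F}.
      branch 2.2 (add not (U or not Z), not U):
        × closes — contains both U and not U.
2 branches closed, 2 open.
An open branch gives a countermodel: U=T, V=T, W=F, X=T (unmentioned atoms arbitrary); the premises hold there but the conclusion fails.

No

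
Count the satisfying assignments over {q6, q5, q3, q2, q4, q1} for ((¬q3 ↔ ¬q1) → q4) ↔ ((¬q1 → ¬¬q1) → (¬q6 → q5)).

44

Initial set: {(((¬q3 ↔ ¬q1) → q4) ↔ ((¬q1 → ¬¬q1) → (¬q6 → q5)))}.
(((¬q3 ↔ ¬q1) → q4) ↔ ((¬q1 → ¬¬q1) → (¬q6 → q5))): β-rule — branch into ((¬q3 ↔ ¬q1) → q4), ((¬q1 → ¬¬q1) → (¬q6 → q5))  //  ¬((¬q3 ↔ ¬q1) → q4), ¬((¬q1 → ¬¬q1) → (¬q6 → q5)).
  branch 1 (add ((¬q3 ↔ ¬q1) → q4), ((¬q1 → ¬¬q1) → (¬q6 → q5))):
    ((¬q3 ↔ ¬q1) → q4): β-rule — branch into ¬(¬q3 ↔ ¬q1)  //  q4.
      branch 1.1 (add ¬(¬q3 ↔ ¬q1)):
        ((¬q1 → ¬¬q1) → (¬q6 → q5)): β-rule — branch into ¬(¬q1 → ¬¬q1)  //  (¬q6 → q5).
          branch 1.1.1 (add ¬(¬q1 → ¬¬q1)):
            ¬(¬q1 → ¬¬q1): α-rule — add ¬q1, ¬¬¬q1.
            ¬¬¬q1: drop double negation, giving ¬q1.
            ¬(¬q3 ↔ ¬q1): β-rule — branch into ¬q3, ¬¬q1  //  ¬¬q3, ¬q1.
              branch 1.1.1.1 (add ¬q3, ¬¬q1):
                × closes — contains both q1 and ¬q1.
              branch 1.1.1.2 (add ¬¬q3, ¬q1):
                ○ open, literals {q1=F, q3=T}.
          branch 1.1.2 (add (¬q6 → q5)):
            ¬(¬q3 ↔ ¬q1): β-rule — branch into ¬q3, ¬¬q1  //  ¬¬q3, ¬q1.
              branch 1.1.2.1 (add ¬q3, ¬¬q1):
                (¬q6 → q5): β-rule — branch into ¬¬q6  //  q5.
                  branch 1.1.2.1.1 (add ¬¬q6):
                    ○ open, literals {q1=T, q3=F, q6=T}.
                  branch 1.1.2.1.2 (add q5):
                    ○ open, literals {q1=T, q3=F, q5=T}.
              branch 1.1.2.2 (add ¬¬q3, ¬q1):
                (¬q6 → q5): β-rule — branch into ¬¬q6  //  q5.
                  branch 1.1.2.2.1 (add ¬¬q6):
                    ○ open, literals {q1=F, q3=T, q6=T}.
                  branch 1.1.2.2.2 (add q5):
                    ○ open, literals {q1=F, q3=T, q5=T}.
      branch 1.2 (add q4):
        ((¬q1 → ¬¬q1) → (¬q6 → q5)): β-rule — branch into ¬(¬q1 → ¬¬q1)  //  (¬q6 → q5).
          branch 1.2.1 (add ¬(¬q1 → ¬¬q1)):
            ¬(¬q1 → ¬¬q1): α-rule — add ¬q1, ¬¬¬q1.
            ¬¬¬q1: drop double negation, giving ¬q1.
            ○ open, literals {q1=F, q4=T}.
          branch 1.2.2 (add (¬q6 → q5)):
            (¬q6 → q5): β-rule — branch into ¬¬q6  //  q5.
              branch 1.2.2.1 (add ¬¬q6):
                ○ open, literals {q4=T, q6=T}.
              branch 1.2.2.2 (add q5):
                ○ open, literals {q4=T, q5=T}.
  branch 2 (add ¬((¬q3 ↔ ¬q1) → q4), ¬((¬q1 → ¬¬q1) → (¬q6 → q5))):
    ¬((¬q3 ↔ ¬q1) → q4): α-rule — add (¬q3 ↔ ¬q1), ¬q4.
    ¬((¬q1 → ¬¬q1) → (¬q6 → q5)): α-rule — add (¬q1 → ¬¬q1), ¬(¬q6 → q5).
    ¬(¬q6 → q5): α-rule — add ¬q6, ¬q5.
    (¬q3 ↔ ¬q1): β-rule — branch into ¬q3, ¬q1  //  ¬¬q3, ¬¬q1.
      branch 2.1 (add ¬q3, ¬q1):
        (¬q1 → ¬¬q1): β-rule — branch into ¬¬q1  //  ¬¬q1.
          branch 2.1.1 (add ¬¬q1):
            × closes — contains both q1 and ¬q1.
          branch 2.1.2 (add ¬¬q1):
            ¬¬q1: drop double negation, giving q1.
            × closes — contains both q1 and ¬q1.
      branch 2.2 (add ¬¬q3, ¬¬q1):
        (¬q1 → ¬¬q1): β-rule — branch into ¬¬q1  //  ¬¬q1.
          branch 2.2.1 (add ¬¬q1):
            ○ open, literals {q1=T, q3=T, q4=F, q5=F, q6=F}.
          branch 2.2.2 (add ¬¬q1):
            ¬¬q1: drop double negation, giving q1.
            ○ open, literals {q1=T, q3=T, q4=F, q5=F, q6=F}.
3 branches closed, 10 open.
Each open branch fixes some atoms; the unmentioned ones are free. Counting distinct full assignments: branch {q1=F, q3=T} (q6, q5, q2, q4) contributes 16 new; branch {q1=T, q3=F, q6=T} (q5, q2, q4) contributes 8 new; branch {q1=T, q3=F, q5=T} (q6, q2, q4) contributes 4 new; branch {q1=F, q3=T, q6=T} (q5, q2, q4) contributes 0 new; branch {q1=F, q3=T, q5=T} (q6, q2, q4) contributes 0 new; branch {q1=F, q4=T} (q6, q5, q3, q2) contributes 8 new; branch {q4=T, q6=T} (q5, q3, q2, q1) contributes 4 new; branch {q4=T, q5=T} (q6, q3, q2, q1) contributes 2 new; branch {q1=T, q3=T, q4=F, q5=F, q6=F} (q2) contributes 2 new; branch {q1=T, q3=T, q4=F, q5=F, q6=F} (q2) contributes 0 new. Total: 44.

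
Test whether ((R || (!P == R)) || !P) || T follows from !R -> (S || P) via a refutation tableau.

Initial set: {(!R -> (S || P)); !(((R || (!P == R)) || !P) || T)}.
!(((R || (!P == R)) || !P) || T): α-rule — add !((R || (!P == R)) || !P), !T.
!((R || (!P == R)) || !P): α-rule — add !(R || (!P == R)), !!P.
!(R || (!P == R)): α-rule — add !R, !(!P == R).
(!R -> (S || P)): β-rule — branch into !!R  //  (S || P).
  branch 1 (add !!R):
    × closes — contains both R and !R.
  branch 2 (add (S || P)):
    !(!P == R): β-rule — branch into !P, !R  //  !!P, R.
      branch 2.1 (add !P, !R):
        × closes — contains both P and !P.
      branch 2.2 (add !!P, R):
        × closes — contains both R and !R.
All 3 branches close.
Every branch closed, so the premises entail the conclusion.

Yes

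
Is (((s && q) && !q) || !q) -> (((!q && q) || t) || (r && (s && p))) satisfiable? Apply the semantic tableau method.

Satisfiable

Initial set: {((((s && q) && !q) || !q) -> (((!q && q) || t) || (r && (s && p))))}.
((((s && q) && !q) || !q) -> (((!q && q) || t) || (r && (s && p)))): β-rule — branch into !(((s && q) && !q) || !q)  //  (((!q && q) || t) || (r && (s && p))).
  branch 1 (add !(((s && q) && !q) || !q)):
    !(((s && q) && !q) || !q): α-rule — add !((s && q) && !q), !!q.
    !((s && q) && !q): β-rule — branch into !(s && q)  //  !!q.
      branch 1.1 (add !(s && q)):
        !(s && q): β-rule — branch into !s  //  !q.
          branch 1.1.1 (add !s):
            ○ open, literals {q=T, s=F}.
          branch 1.1.2 (add !q):
            × closes — contains both q and !q.
      branch 1.2 (add !!q):
        ○ open, literals {q=T}.
  branch 2 (add (((!q && q) || t) || (r && (s && p)))):
    (((!q && q) || t) || (r && (s && p))): β-rule — branch into ((!q && q) || t)  //  (r && (s && p)).
      branch 2.1 (add ((!q && q) || t)):
        ((!q && q) || t): β-rule — branch into (!q && q)  //  t.
          branch 2.1.1 (add (!q && q)):
            (!q && q): α-rule — add !q, q.
            × closes — contains both q and !q.
          branch 2.1.2 (add t):
            ○ open, literals {t=T}.
      branch 2.2 (add (r && (s && p))):
        (r && (s && p)): α-rule — add r, (s && p).
        (s && p): α-rule — add s, p.
        ○ open, literals {p=T, r=T, s=T}.
2 branches closed, 4 open.
An open branch gives a satisfying assignment: q=T, s=F.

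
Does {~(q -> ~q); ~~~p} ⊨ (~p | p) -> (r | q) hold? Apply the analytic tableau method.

Initial set: {~(q -> ~q); ~~~p; ~((~p | p) -> (r | q))}.
~(q -> ~q): α-rule — add q, ~~q.
~~~p: drop double negation, giving ~p.
~((~p | p) -> (r | q)): α-rule — add (~p | p), ~(r | q).
~(r | q): α-rule — add ~r, ~q.
× closes — contains both q and ~q.
All 1 branch closes.
Every branch closed, so the premises entail the conclusion.

Yes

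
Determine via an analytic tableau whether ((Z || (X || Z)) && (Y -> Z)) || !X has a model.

Initial set: {(((Z || (X || Z)) && (Y -> Z)) || !X)}.
(((Z || (X || Z)) && (Y -> Z)) || !X): β-rule — branch into ((Z || (X || Z)) && (Y -> Z))  //  !X.
  branch 1 (add ((Z || (X || Z)) && (Y -> Z))):
    ((Z || (X || Z)) && (Y -> Z)): α-rule — add (Z || (X || Z)), (Y -> Z).
    (Z || (X || Z)): β-rule — branch into Z  //  (X || Z).
      branch 1.1 (add Z):
        (Y -> Z): β-rule — branch into !Y  //  Z.
          branch 1.1.1 (add !Y):
            ○ open, literals {Y=F, Z=T}.
          branch 1.1.2 (add Z):
            ○ open, literals {Z=T}.
      branch 1.2 (add (X || Z)):
        (Y -> Z): β-rule — branch into !Y  //  Z.
          branch 1.2.1 (add !Y):
            (X || Z): β-rule — branch into X  //  Z.
              branch 1.2.1.1 (add X):
                ○ open, literals {X=T, Y=F}.
              branch 1.2.1.2 (add Z):
                ○ open, literals {Y=F, Z=T}.
          branch 1.2.2 (add Z):
            (X || Z): β-rule — branch into X  //  Z.
              branch 1.2.2.1 (add X):
                ○ open, literals {X=T, Z=T}.
              branch 1.2.2.2 (add Z):
                ○ open, literals {Z=T}.
  branch 2 (add !X):
    ○ open, literals {X=F}.
0 branches closed, 7 open.
An open branch gives a satisfying assignment: Y=F, Z=T.

Satisfiable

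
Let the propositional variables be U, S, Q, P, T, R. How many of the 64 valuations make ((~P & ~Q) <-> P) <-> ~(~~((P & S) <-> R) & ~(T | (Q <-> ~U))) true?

Initial set: {T (((~P & ~Q) <-> P) <-> ~(~~((P & S) <-> R) & ~(T | (Q <-> ~U))))}.
T (((~P & ~Q) <-> P) <-> ~(~~((P & S) <-> R) & ~(T | (Q <-> ~U)))): β-rule — branch into T ((~P & ~Q) <-> P), T ~(~~((P & S) <-> R) & ~(T | (Q <-> ~U)))  //  F ((~P & ~Q) <-> P), F ~(~~((P & S) <-> R) & ~(T | (Q <-> ~U))).
  branch 1 (add T ((~P & ~Q) <-> P), T ~(~~((P & S) <-> R) & ~(T | (Q <-> ~U)))):
    T ((~P & ~Q) <-> P): β-rule — branch into T (~P & ~Q), T P  //  F (~P & ~Q), F P.
      branch 1.1 (add T (~P & ~Q), T P):
        T (~P & ~Q): α-rule — add T ~P, T ~Q.
        × closes — contains both P and ~P.
      branch 1.2 (add F (~P & ~Q), F P):
        T ~(~~((P & S) <-> R) & ~(T | (Q <-> ~U))): β-rule — branch into F ~~((P & S) <-> R)  //  F ~(T | (Q <-> ~U)).
          branch 1.2.1 (add F ~~((P & S) <-> R)):
            F ~~((P & S) <-> R): drop double negation, giving F ((P & S) <-> R).
            F (~P & ~Q): β-rule — branch into F ~P  //  F ~Q.
              branch 1.2.1.1 (add F ~P):
                × closes — contains both P and ~P.
              branch 1.2.1.2 (add F ~Q):
                F ((P & S) <-> R): β-rule — branch into T (P & S), F R  //  F (P & S), T R.
                  branch 1.2.1.2.1 (add T (P & S), F R):
                    T (P & S): α-rule — add T P, T S.
                    × closes — contains both P and ~P.
                  branch 1.2.1.2.2 (add F (P & S), T R):
                    F (P & S): β-rule — branch into F P  //  F S.
                      branch 1.2.1.2.2.1 (add F P):
                        ○ open, literals {P=0, Q=1, R=1}.
                      branch 1.2.1.2.2.2 (add F S):
                        ○ open, literals {P=0, Q=1, R=1, S=0}.
          branch 1.2.2 (add F ~(T | (Q <-> ~U))):
            F (~P & ~Q): β-rule — branch into F ~P  //  F ~Q.
              branch 1.2.2.1 (add F ~P):
                × closes — contains both P and ~P.
              branch 1.2.2.2 (add F ~Q):
                F ~(T | (Q <-> ~U)): β-rule — branch into T T  //  T (Q <-> ~U).
                  branch 1.2.2.2.1 (add T T):
                    ○ open, literals {P=0, Q=1, T=1}.
                  branch 1.2.2.2.2 (add T (Q <-> ~U)):
                    T (Q <-> ~U): β-rule — branch into T Q, T ~U  //  F Q, F ~U.
                      branch 1.2.2.2.2.1 (add T Q, T ~U):
                        ○ open, literals {P=0, Q=1, U=0}.
                      branch 1.2.2.2.2.2 (add F Q, F ~U):
                        × closes — contains both Q and ~Q.
  branch 2 (add F ((~P & ~Q) <-> P), F ~(~~((P & S) <-> R) & ~(T | (Q <-> ~U)))):
    F ~(~~((P & S) <-> R) & ~(T | (Q <-> ~U))): α-rule — add T ~~((P & S) <-> R), T ~(T | (Q <-> ~U)).
    T ~~((P & S) <-> R): drop double negation, giving T ((P & S) <-> R).
    T ~(T | (Q <-> ~U)): α-rule — add F T, F (Q <-> ~U).
    F ((~P & ~Q) <-> P): β-rule — branch into T (~P & ~Q), F P  //  F (~P & ~Q), T P.
      branch 2.1 (add T (~P & ~Q), F P):
        T (~P & ~Q): α-rule — add T ~P, T ~Q.
        T ((P & S) <-> R): β-rule — branch into T (P & S), T R  //  F (P & S), F R.
          branch 2.1.1 (add T (P & S), T R):
            T (P & S): α-rule — add T P, T S.
            × closes — contains both P and ~P.
          branch 2.1.2 (add F (P & S), F R):
            F (Q <-> ~U): β-rule — branch into T Q, F ~U  //  F Q, T ~U.
              branch 2.1.2.1 (add T Q, F ~U):
                × closes — contains both Q and ~Q.
              branch 2.1.2.2 (add F Q, T ~U):
                F (P & S): β-rule — branch into F P  //  F S.
                  branch 2.1.2.2.1 (add F P):
                    ○ open, literals {P=0, Q=0, R=0, T=0, U=0}.
                  branch 2.1.2.2.2 (add F S):
                    ○ open, literals {P=0, Q=0, R=0, S=0, T=0, U=0}.
      branch 2.2 (add F (~P & ~Q), T P):
        T ((P & S) <-> R): β-rule — branch into T (P & S), T R  //  F (P & S), F R.
          branch 2.2.1 (add T (P & S), T R):
            T (P & S): α-rule — add T P, T S.
            F (Q <-> ~U): β-rule — branch into T Q, F ~U  //  F Q, T ~U.
              branch 2.2.1.1 (add T Q, F ~U):
                F (~P & ~Q): β-rule — branch into F ~P  //  F ~Q.
                  branch 2.2.1.1.1 (add F ~P):
                    ○ open, literals {P=1, Q=1, R=1, S=1, T=0, U=1}.
                  branch 2.2.1.1.2 (add F ~Q):
                    ○ open, literals {P=1, Q=1, R=1, S=1, T=0, U=1}.
              branch 2.2.1.2 (add F Q, T ~U):
                F (~P & ~Q): β-rule — branch into F ~P  //  F ~Q.
                  branch 2.2.1.2.1 (add F ~P):
                    ○ open, literals {P=1, Q=0, R=1, S=1, T=0, U=0}.
                  branch 2.2.1.2.2 (add F ~Q):
                    × closes — contains both Q and ~Q.
          branch 2.2.2 (add F (P & S), F R):
            F (Q <-> ~U): β-rule — branch into T Q, F ~U  //  F Q, T ~U.
              branch 2.2.2.1 (add T Q, F ~U):
                F (~P & ~Q): β-rule — branch into F ~P  //  F ~Q.
                  branch 2.2.2.1.1 (add F ~P):
                    F (P & S): β-rule — branch into F P  //  F S.
                      branch 2.2.2.1.1.1 (add F P):
                        × closes — contains both P and ~P.
                      branch 2.2.2.1.1.2 (add F S):
                        ○ open, literals {P=1, Q=1, R=0, S=0, T=0, U=1}.
                  branch 2.2.2.1.2 (add F ~Q):
                    F (P & S): β-rule — branch into F P  //  F S.
                      branch 2.2.2.1.2.1 (add F P):
                        × closes — contains both P and ~P.
                      branch 2.2.2.1.2.2 (add F S):
                        ○ open, literals {P=1, Q=1, R=0, S=0, T=0, U=1}.
              branch 2.2.2.2 (add F Q, T ~U):
                F (~P & ~Q): β-rule — branch into F ~P  //  F ~Q.
                  branch 2.2.2.2.1 (add F ~P):
                    F (P & S): β-rule — branch into F P  //  F S.
                      branch 2.2.2.2.1.1 (add F P):
                        × closes — contains both P and ~P.
                      branch 2.2.2.2.1.2 (add F S):
                        ○ open, literals {P=1, Q=0, R=0, S=0, T=0, U=0}.
                  branch 2.2.2.2.2 (add F ~Q):
                    × closes — contains both Q and ~Q.
12 branches closed, 12 open.
Each open branch fixes some atoms; the unmentioned ones are free. Counting distinct full assignments: branch {P=0, Q=1, R=1} (U, S, T) contributes 8 new; branch {P=0, Q=1, R=1, S=0} (U, T) contributes 0 new; branch {P=0, Q=1, T=1} (U, S, R) contributes 4 new; branch {P=0, Q=1, U=0} (S, T, R) contributes 2 new; branch {P=0, Q=0, R=0, T=0, U=0} (S) contributes 2 new; branch {P=0, Q=0, R=0, S=0, T=0, U=0} (none free) contributes 0 new; branch {P=1, Q=1, R=1, S=1, T=0, U=1} (none free) contributes 1 new; branch {P=1, Q=1, R=1, S=1, T=0, U=1} (none free) contributes 0 new; branch {P=1, Q=0, R=1, S=1, T=0, U=0} (none free) contributes 1 new; branch {P=1, Q=1, R=0, S=0, T=0, U=1} (none free) contributes 1 new; branch {P=1, Q=1, R=0, S=0, T=0, U=1} (none free) contributes 0 new; branch {P=1, Q=0, R=0, S=0, T=0, U=0} (none free) contributes 1 new. Total: 20.

20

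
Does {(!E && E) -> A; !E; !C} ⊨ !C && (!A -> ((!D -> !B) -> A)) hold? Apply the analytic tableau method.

No

Initial set: {((!E && E) -> A); !E; !C; !(!C && (!A -> ((!D -> !B) -> A)))}.
((!E && E) -> A): β-rule — branch into !(!E && E)  //  A.
  branch 1 (add !(!E && E)):
    !(!C && (!A -> ((!D -> !B) -> A))): β-rule — branch into !!C  //  !(!A -> ((!D -> !B) -> A)).
      branch 1.1 (add !!C):
        × closes — contains both C and !C.
      branch 1.2 (add !(!A -> ((!D -> !B) -> A))):
        !(!A -> ((!D -> !B) -> A)): α-rule — add !A, !((!D -> !B) -> A).
        !((!D -> !B) -> A): α-rule — add (!D -> !B), !A.
        !(!E && E): β-rule — branch into !!E  //  !E.
          branch 1.2.1 (add !!E):
            × closes — contains both E and !E.
          branch 1.2.2 (add !E):
            (!D -> !B): β-rule — branch into !!D  //  !B.
              branch 1.2.2.1 (add !!D):
                ○ open, literals {A=F, C=F, D=T, E=F}.
              branch 1.2.2.2 (add !B):
                ○ open, literals {A=F, B=F, C=F, E=F}.
  branch 2 (add A):
    !(!C && (!A -> ((!D -> !B) -> A))): β-rule — branch into !!C  //  !(!A -> ((!D -> !B) -> A)).
      branch 2.1 (add !!C):
        × closes — contains both C and !C.
      branch 2.2 (add !(!A -> ((!D -> !B) -> A))):
        !(!A -> ((!D -> !B) -> A)): α-rule — add !A, !((!D -> !B) -> A).
        × closes — contains both A and !A.
4 branches closed, 2 open.
An open branch gives a countermodel: A=F, C=F, D=T, E=F (unmentioned atoms arbitrary); the premises hold there but the conclusion fails.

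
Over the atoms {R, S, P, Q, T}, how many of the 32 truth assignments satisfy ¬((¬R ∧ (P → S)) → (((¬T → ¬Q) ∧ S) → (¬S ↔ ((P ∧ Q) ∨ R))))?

1

Initial set: {¬((¬R ∧ (P → S)) → (((¬T → ¬Q) ∧ S) → (¬S ↔ ((P ∧ Q) ∨ R))))}.
¬((¬R ∧ (P → S)) → (((¬T → ¬Q) ∧ S) → (¬S ↔ ((P ∧ Q) ∨ R)))): α-rule — add (¬R ∧ (P → S)), ¬(((¬T → ¬Q) ∧ S) → (¬S ↔ ((P ∧ Q) ∨ R))).
(¬R ∧ (P → S)): α-rule — add ¬R, (P → S).
¬(((¬T → ¬Q) ∧ S) → (¬S ↔ ((P ∧ Q) ∨ R))): α-rule — add ((¬T → ¬Q) ∧ S), ¬(¬S ↔ ((P ∧ Q) ∨ R)).
((¬T → ¬Q) ∧ S): α-rule — add (¬T → ¬Q), S.
(P → S): β-rule — branch into ¬P  //  S.
  branch 1 (add ¬P):
    ¬(¬S ↔ ((P ∧ Q) ∨ R)): β-rule — branch into ¬S, ¬((P ∧ Q) ∨ R)  //  ¬¬S, ((P ∧ Q) ∨ R).
      branch 1.1 (add ¬S, ¬((P ∧ Q) ∨ R)):
        × closes — contains both S and ¬S.
      branch 1.2 (add ¬¬S, ((P ∧ Q) ∨ R)):
        (¬T → ¬Q): β-rule — branch into ¬¬T  //  ¬Q.
          branch 1.2.1 (add ¬¬T):
            ((P ∧ Q) ∨ R): β-rule — branch into (P ∧ Q)  //  R.
              branch 1.2.1.1 (add (P ∧ Q)):
                (P ∧ Q): α-rule — add P, Q.
                × closes — contains both P and ¬P.
              branch 1.2.1.2 (add R):
                × closes — contains both R and ¬R.
          branch 1.2.2 (add ¬Q):
            ((P ∧ Q) ∨ R): β-rule — branch into (P ∧ Q)  //  R.
              branch 1.2.2.1 (add (P ∧ Q)):
                (P ∧ Q): α-rule — add P, Q.
                × closes — contains both P and ¬P.
              branch 1.2.2.2 (add R):
                × closes — contains both R and ¬R.
  branch 2 (add S):
    ¬(¬S ↔ ((P ∧ Q) ∨ R)): β-rule — branch into ¬S, ¬((P ∧ Q) ∨ R)  //  ¬¬S, ((P ∧ Q) ∨ R).
      branch 2.1 (add ¬S, ¬((P ∧ Q) ∨ R)):
        × closes — contains both S and ¬S.
      branch 2.2 (add ¬¬S, ((P ∧ Q) ∨ R)):
        (¬T → ¬Q): β-rule — branch into ¬¬T  //  ¬Q.
          branch 2.2.1 (add ¬¬T):
            ((P ∧ Q) ∨ R): β-rule — branch into (P ∧ Q)  //  R.
              branch 2.2.1.1 (add (P ∧ Q)):
                (P ∧ Q): α-rule — add P, Q.
                ○ open, literals {P=T, Q=T, R=F, S=T, T=T}.
              branch 2.2.1.2 (add R):
                × closes — contains both R and ¬R.
          branch 2.2.2 (add ¬Q):
            ((P ∧ Q) ∨ R): β-rule — branch into (P ∧ Q)  //  R.
              branch 2.2.2.1 (add (P ∧ Q)):
                (P ∧ Q): α-rule — add P, Q.
                × closes — contains both Q and ¬Q.
              branch 2.2.2.2 (add R):
                × closes — contains both R and ¬R.
9 branches closed, 1 open.
Each open branch fixes some atoms; the unmentioned ones are free. Counting distinct full assignments: branch {P=T, Q=T, R=F, S=T, T=T} (none free) contributes 1 new. Total: 1.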